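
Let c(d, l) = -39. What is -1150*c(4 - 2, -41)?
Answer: 44850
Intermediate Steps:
-1150*c(4 - 2, -41) = -1150*(-39) = 44850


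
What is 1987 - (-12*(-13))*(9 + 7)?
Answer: -509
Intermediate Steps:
1987 - (-12*(-13))*(9 + 7) = 1987 - 156*16 = 1987 - 1*2496 = 1987 - 2496 = -509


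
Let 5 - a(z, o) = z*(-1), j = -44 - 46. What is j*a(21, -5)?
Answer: -2340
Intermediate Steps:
j = -90
a(z, o) = 5 + z (a(z, o) = 5 - z*(-1) = 5 - (-1)*z = 5 + z)
j*a(21, -5) = -90*(5 + 21) = -90*26 = -2340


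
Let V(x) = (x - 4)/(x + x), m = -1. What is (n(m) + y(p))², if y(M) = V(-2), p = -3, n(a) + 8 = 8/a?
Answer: 841/4 ≈ 210.25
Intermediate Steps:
n(a) = -8 + 8/a
V(x) = (-4 + x)/(2*x) (V(x) = (-4 + x)/((2*x)) = (-4 + x)*(1/(2*x)) = (-4 + x)/(2*x))
y(M) = 3/2 (y(M) = (½)*(-4 - 2)/(-2) = (½)*(-½)*(-6) = 3/2)
(n(m) + y(p))² = ((-8 + 8/(-1)) + 3/2)² = ((-8 + 8*(-1)) + 3/2)² = ((-8 - 8) + 3/2)² = (-16 + 3/2)² = (-29/2)² = 841/4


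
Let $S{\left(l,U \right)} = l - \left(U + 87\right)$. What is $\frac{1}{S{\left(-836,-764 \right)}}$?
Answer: $- \frac{1}{159} \approx -0.0062893$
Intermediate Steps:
$S{\left(l,U \right)} = -87 + l - U$ ($S{\left(l,U \right)} = l - \left(87 + U\right) = -87 + l - U$)
$\frac{1}{S{\left(-836,-764 \right)}} = \frac{1}{-87 - 836 - -764} = \frac{1}{-87 - 836 + 764} = \frac{1}{-159} = - \frac{1}{159}$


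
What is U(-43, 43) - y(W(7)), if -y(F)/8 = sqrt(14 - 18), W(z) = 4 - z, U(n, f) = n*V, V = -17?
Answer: 731 + 16*I ≈ 731.0 + 16.0*I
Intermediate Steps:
U(n, f) = -17*n (U(n, f) = n*(-17) = -17*n)
y(F) = -16*I (y(F) = -8*sqrt(14 - 18) = -16*I)
U(-43, 43) - y(W(7)) = -17*(-43) - (-16)*I = 731 + 16*I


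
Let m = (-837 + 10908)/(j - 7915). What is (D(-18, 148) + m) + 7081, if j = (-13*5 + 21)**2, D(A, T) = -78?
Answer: 13953622/1993 ≈ 7001.3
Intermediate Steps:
j = 1936 (j = (-65 + 21)**2 = (-44)**2 = 1936)
m = -3357/1993 (m = (-837 + 10908)/(1936 - 7915) = 10071/(-5979) = 10071*(-1/5979) = -3357/1993 ≈ -1.6844)
(D(-18, 148) + m) + 7081 = (-78 - 3357/1993) + 7081 = -158811/1993 + 7081 = 13953622/1993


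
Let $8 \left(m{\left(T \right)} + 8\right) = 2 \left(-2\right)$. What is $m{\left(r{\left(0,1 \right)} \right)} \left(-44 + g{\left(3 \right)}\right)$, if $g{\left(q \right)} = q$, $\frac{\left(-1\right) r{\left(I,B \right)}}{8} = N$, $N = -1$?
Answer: $\frac{697}{2} \approx 348.5$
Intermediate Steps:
$r{\left(I,B \right)} = 8$ ($r{\left(I,B \right)} = \left(-8\right) \left(-1\right) = 8$)
$m{\left(T \right)} = - \frac{17}{2}$ ($m{\left(T \right)} = -8 + \frac{2 \left(-2\right)}{8} = -8 + \frac{1}{8} \left(-4\right) = -8 - \frac{1}{2} = - \frac{17}{2}$)
$m{\left(r{\left(0,1 \right)} \right)} \left(-44 + g{\left(3 \right)}\right) = - \frac{17 \left(-44 + 3\right)}{2} = \left(- \frac{17}{2}\right) \left(-41\right) = \frac{697}{2}$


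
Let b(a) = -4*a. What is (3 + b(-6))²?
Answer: 729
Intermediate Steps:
(3 + b(-6))² = (3 - 4*(-6))² = (3 + 24)² = 27² = 729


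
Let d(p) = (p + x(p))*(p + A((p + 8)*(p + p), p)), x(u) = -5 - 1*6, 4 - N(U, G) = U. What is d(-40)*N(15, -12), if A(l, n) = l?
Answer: 1413720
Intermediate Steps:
N(U, G) = 4 - U
x(u) = -11 (x(u) = -5 - 6 = -11)
d(p) = (-11 + p)*(p + 2*p*(8 + p)) (d(p) = (p - 11)*(p + (p + 8)*(p + p)) = (-11 + p)*(p + (8 + p)*(2*p)) = (-11 + p)*(p + 2*p*(8 + p)))
d(-40)*N(15, -12) = (-40*(-187 - 5*(-40) + 2*(-40)²))*(4 - 1*15) = (-40*(-187 + 200 + 2*1600))*(4 - 15) = -40*(-187 + 200 + 3200)*(-11) = -40*3213*(-11) = -128520*(-11) = 1413720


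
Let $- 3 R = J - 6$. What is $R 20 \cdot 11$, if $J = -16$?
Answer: $\frac{4840}{3} \approx 1613.3$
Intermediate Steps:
$R = \frac{22}{3}$ ($R = - \frac{-16 - 6}{3} = \left(- \frac{1}{3}\right) \left(-22\right) = \frac{22}{3} \approx 7.3333$)
$R 20 \cdot 11 = \frac{22}{3} \cdot 20 \cdot 11 = \frac{440}{3} \cdot 11 = \frac{4840}{3}$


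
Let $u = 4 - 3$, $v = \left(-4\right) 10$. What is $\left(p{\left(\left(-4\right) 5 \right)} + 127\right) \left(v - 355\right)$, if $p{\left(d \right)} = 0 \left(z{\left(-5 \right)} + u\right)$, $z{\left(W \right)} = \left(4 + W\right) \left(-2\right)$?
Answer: $-50165$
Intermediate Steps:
$v = -40$
$z{\left(W \right)} = -8 - 2 W$
$u = 1$
$p{\left(d \right)} = 0$ ($p{\left(d \right)} = 0 \left(\left(-8 - -10\right) + 1\right) = 0 \left(\left(-8 + 10\right) + 1\right) = 0 \left(2 + 1\right) = 0 \cdot 3 = 0$)
$\left(p{\left(\left(-4\right) 5 \right)} + 127\right) \left(v - 355\right) = \left(0 + 127\right) \left(-40 - 355\right) = 127 \left(-395\right) = -50165$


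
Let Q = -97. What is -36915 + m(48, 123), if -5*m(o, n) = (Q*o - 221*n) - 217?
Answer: -152519/5 ≈ -30504.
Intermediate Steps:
m(o, n) = 217/5 + 97*o/5 + 221*n/5 (m(o, n) = -((-97*o - 221*n) - 217)/5 = -((-221*n - 97*o) - 217)/5 = -(-217 - 221*n - 97*o)/5 = 217/5 + 97*o/5 + 221*n/5)
-36915 + m(48, 123) = -36915 + (217/5 + (97/5)*48 + (221/5)*123) = -36915 + (217/5 + 4656/5 + 27183/5) = -36915 + 32056/5 = -152519/5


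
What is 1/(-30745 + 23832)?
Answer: -1/6913 ≈ -0.00014465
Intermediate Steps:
1/(-30745 + 23832) = 1/(-6913) = -1/6913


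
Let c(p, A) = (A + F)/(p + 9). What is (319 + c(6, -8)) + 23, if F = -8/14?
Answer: 2390/7 ≈ 341.43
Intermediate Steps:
F = -4/7 (F = -8*1/14 = -4/7 ≈ -0.57143)
c(p, A) = (-4/7 + A)/(9 + p) (c(p, A) = (A - 4/7)/(p + 9) = (-4/7 + A)/(9 + p))
(319 + c(6, -8)) + 23 = (319 + (-4/7 - 8)/(9 + 6)) + 23 = (319 - 60/7/15) + 23 = (319 + (1/15)*(-60/7)) + 23 = (319 - 4/7) + 23 = 2229/7 + 23 = 2390/7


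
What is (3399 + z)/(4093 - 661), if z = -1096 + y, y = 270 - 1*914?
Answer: 553/1144 ≈ 0.48339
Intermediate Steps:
y = -644 (y = 270 - 914 = -644)
z = -1740 (z = -1096 - 644 = -1740)
(3399 + z)/(4093 - 661) = (3399 - 1740)/(4093 - 661) = 1659/3432 = 1659*(1/3432) = 553/1144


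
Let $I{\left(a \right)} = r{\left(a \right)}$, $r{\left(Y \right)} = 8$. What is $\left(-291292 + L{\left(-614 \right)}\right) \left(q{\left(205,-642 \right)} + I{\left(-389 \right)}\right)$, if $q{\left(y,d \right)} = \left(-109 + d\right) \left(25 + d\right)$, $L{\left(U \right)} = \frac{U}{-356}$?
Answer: $- \frac{24025840372875}{178} \approx -1.3498 \cdot 10^{11}$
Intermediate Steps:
$I{\left(a \right)} = 8$
$L{\left(U \right)} = - \frac{U}{356}$ ($L{\left(U \right)} = U \left(- \frac{1}{356}\right) = - \frac{U}{356}$)
$\left(-291292 + L{\left(-614 \right)}\right) \left(q{\left(205,-642 \right)} + I{\left(-389 \right)}\right) = \left(-291292 - - \frac{307}{178}\right) \left(\left(-2725 + \left(-642\right)^{2} - -53928\right) + 8\right) = \left(-291292 + \frac{307}{178}\right) \left(\left(-2725 + 412164 + 53928\right) + 8\right) = - \frac{51849669 \left(463367 + 8\right)}{178} = \left(- \frac{51849669}{178}\right) 463375 = - \frac{24025840372875}{178}$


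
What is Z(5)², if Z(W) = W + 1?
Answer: 36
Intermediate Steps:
Z(W) = 1 + W
Z(5)² = (1 + 5)² = 6² = 36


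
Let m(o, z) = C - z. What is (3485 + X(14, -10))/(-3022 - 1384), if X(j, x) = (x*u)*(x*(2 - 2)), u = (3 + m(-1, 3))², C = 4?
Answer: -3485/4406 ≈ -0.79097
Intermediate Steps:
m(o, z) = 4 - z
u = 16 (u = (3 + (4 - 1*3))² = (3 + (4 - 3))² = (3 + 1)² = 4² = 16)
X(j, x) = 0 (X(j, x) = (x*16)*(x*(2 - 2)) = (16*x)*(x*0) = (16*x)*0 = 0)
(3485 + X(14, -10))/(-3022 - 1384) = (3485 + 0)/(-3022 - 1384) = 3485/(-4406) = 3485*(-1/4406) = -3485/4406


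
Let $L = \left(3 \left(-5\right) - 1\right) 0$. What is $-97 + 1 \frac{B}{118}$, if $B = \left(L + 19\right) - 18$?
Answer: $- \frac{11445}{118} \approx -96.992$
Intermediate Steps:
$L = 0$ ($L = \left(-15 - 1\right) 0 = \left(-16\right) 0 = 0$)
$B = 1$ ($B = \left(0 + 19\right) - 18 = 19 - 18 = 1$)
$-97 + 1 \frac{B}{118} = -97 + 1 \cdot 1 \cdot \frac{1}{118} = -97 + 1 \cdot \frac{1}{118} = -97 + \frac{1}{118} = - \frac{11445}{118}$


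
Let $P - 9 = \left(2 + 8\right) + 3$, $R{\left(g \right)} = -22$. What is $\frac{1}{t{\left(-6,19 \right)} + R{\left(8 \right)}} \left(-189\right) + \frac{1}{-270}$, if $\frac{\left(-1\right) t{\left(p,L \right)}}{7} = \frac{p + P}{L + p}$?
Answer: $\frac{165748}{26865} \approx 6.1697$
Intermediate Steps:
$P = 22$ ($P = 9 + \left(\left(2 + 8\right) + 3\right) = 9 + \left(10 + 3\right) = 9 + 13 = 22$)
$t{\left(p,L \right)} = - \frac{7 \left(22 + p\right)}{L + p}$ ($t{\left(p,L \right)} = - 7 \frac{p + 22}{L + p} = - 7 \frac{22 + p}{L + p} = - \frac{7 \left(22 + p\right)}{L + p}$)
$\frac{1}{t{\left(-6,19 \right)} + R{\left(8 \right)}} \left(-189\right) + \frac{1}{-270} = \frac{1}{\frac{7 \left(-22 - -6\right)}{19 - 6} - 22} \left(-189\right) + \frac{1}{-270} = \frac{1}{\frac{7 \left(-22 + 6\right)}{13} - 22} \left(-189\right) - \frac{1}{270} = \frac{1}{7 \cdot \frac{1}{13} \left(-16\right) - 22} \left(-189\right) - \frac{1}{270} = \frac{1}{- \frac{112}{13} - 22} \left(-189\right) - \frac{1}{270} = \frac{1}{- \frac{398}{13}} \left(-189\right) - \frac{1}{270} = \left(- \frac{13}{398}\right) \left(-189\right) - \frac{1}{270} = \frac{2457}{398} - \frac{1}{270} = \frac{165748}{26865}$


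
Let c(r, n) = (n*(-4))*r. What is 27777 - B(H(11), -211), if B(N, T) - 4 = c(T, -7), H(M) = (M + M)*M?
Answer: 33681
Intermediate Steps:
H(M) = 2*M**2 (H(M) = (2*M)*M = 2*M**2)
c(r, n) = -4*n*r (c(r, n) = (-4*n)*r = -4*n*r)
B(N, T) = 4 + 28*T (B(N, T) = 4 - 4*(-7)*T = 4 + 28*T)
27777 - B(H(11), -211) = 27777 - (4 + 28*(-211)) = 27777 - (4 - 5908) = 27777 - 1*(-5904) = 27777 + 5904 = 33681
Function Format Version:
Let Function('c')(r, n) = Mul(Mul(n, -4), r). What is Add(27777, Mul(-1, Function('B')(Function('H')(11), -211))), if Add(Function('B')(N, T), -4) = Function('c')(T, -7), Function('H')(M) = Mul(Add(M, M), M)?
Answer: 33681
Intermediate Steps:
Function('H')(M) = Mul(2, Pow(M, 2)) (Function('H')(M) = Mul(Mul(2, M), M) = Mul(2, Pow(M, 2)))
Function('c')(r, n) = Mul(-4, n, r) (Function('c')(r, n) = Mul(Mul(-4, n), r) = Mul(-4, n, r))
Function('B')(N, T) = Add(4, Mul(28, T)) (Function('B')(N, T) = Add(4, Mul(-4, -7, T)) = Add(4, Mul(28, T)))
Add(27777, Mul(-1, Function('B')(Function('H')(11), -211))) = Add(27777, Mul(-1, Add(4, Mul(28, -211)))) = Add(27777, Mul(-1, Add(4, -5908))) = Add(27777, Mul(-1, -5904)) = Add(27777, 5904) = 33681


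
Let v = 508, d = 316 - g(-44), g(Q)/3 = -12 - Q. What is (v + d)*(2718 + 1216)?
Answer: 2863952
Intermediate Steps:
g(Q) = -36 - 3*Q (g(Q) = 3*(-12 - Q) = -36 - 3*Q)
d = 220 (d = 316 - (-36 - 3*(-44)) = 316 - (-36 + 132) = 316 - 1*96 = 316 - 96 = 220)
(v + d)*(2718 + 1216) = (508 + 220)*(2718 + 1216) = 728*3934 = 2863952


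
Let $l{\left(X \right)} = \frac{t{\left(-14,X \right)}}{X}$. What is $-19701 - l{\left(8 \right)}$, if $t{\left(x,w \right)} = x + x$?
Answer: $- \frac{39395}{2} \approx -19698.0$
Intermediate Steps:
$t{\left(x,w \right)} = 2 x$
$l{\left(X \right)} = - \frac{28}{X}$ ($l{\left(X \right)} = \frac{2 \left(-14\right)}{X} = - \frac{28}{X}$)
$-19701 - l{\left(8 \right)} = -19701 - - \frac{28}{8} = -19701 - \left(-28\right) \frac{1}{8} = -19701 - - \frac{7}{2} = -19701 + \frac{7}{2} = - \frac{39395}{2}$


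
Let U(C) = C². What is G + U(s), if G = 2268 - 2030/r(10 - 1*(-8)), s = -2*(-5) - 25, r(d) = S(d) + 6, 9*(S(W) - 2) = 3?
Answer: 11247/5 ≈ 2249.4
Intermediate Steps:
S(W) = 7/3 (S(W) = 2 + (⅑)*3 = 2 + ⅓ = 7/3)
r(d) = 25/3 (r(d) = 7/3 + 6 = 25/3)
s = -15 (s = 10 - 25 = -15)
G = 10122/5 (G = 2268 - 2030/25/3 = 2268 - 2030*3/25 = 2268 - 1218/5 = 10122/5 ≈ 2024.4)
G + U(s) = 10122/5 + (-15)² = 10122/5 + 225 = 11247/5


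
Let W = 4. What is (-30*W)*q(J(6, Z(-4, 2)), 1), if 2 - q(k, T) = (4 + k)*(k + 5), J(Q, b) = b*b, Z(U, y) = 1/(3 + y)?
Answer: 275424/125 ≈ 2203.4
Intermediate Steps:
J(Q, b) = b**2
q(k, T) = 2 - (4 + k)*(5 + k) (q(k, T) = 2 - (4 + k)*(k + 5) = 2 - (4 + k)*(5 + k))
(-30*W)*q(J(6, Z(-4, 2)), 1) = (-30*4)*(-18 - ((1/(3 + 2))**2)**2 - 9/(3 + 2)**2) = -120*(-18 - ((1/5)**2)**2 - 9*(1/5)**2) = -120*(-18 - (1/25)**2 - 9*1/25) = -120*(-18 - 1*1/625 - 9/25) = -120*(-18 - 1/625 - 9/25) = -120*(-11476/625) = 275424/125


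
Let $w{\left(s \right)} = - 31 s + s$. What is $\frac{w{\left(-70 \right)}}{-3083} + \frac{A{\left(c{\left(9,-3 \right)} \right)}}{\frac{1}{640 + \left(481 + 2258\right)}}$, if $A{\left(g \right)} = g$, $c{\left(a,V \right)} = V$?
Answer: $- \frac{31254471}{3083} \approx -10138.0$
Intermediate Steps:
$w{\left(s \right)} = - 30 s$
$\frac{w{\left(-70 \right)}}{-3083} + \frac{A{\left(c{\left(9,-3 \right)} \right)}}{\frac{1}{640 + \left(481 + 2258\right)}} = \frac{\left(-30\right) \left(-70\right)}{-3083} - \frac{3}{\frac{1}{640 + \left(481 + 2258\right)}} = 2100 \left(- \frac{1}{3083}\right) - \frac{3}{\frac{1}{640 + 2739}} = - \frac{2100}{3083} - \frac{3}{\frac{1}{3379}} = - \frac{2100}{3083} - 3 \frac{1}{\frac{1}{3379}} = - \frac{2100}{3083} - 10137 = - \frac{31254471}{3083}$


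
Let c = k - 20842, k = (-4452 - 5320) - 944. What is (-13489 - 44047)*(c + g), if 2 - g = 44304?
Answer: 4364680960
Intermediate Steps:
g = -44302 (g = 2 - 1*44304 = 2 - 44304 = -44302)
k = -10716 (k = -9772 - 944 = -10716)
c = -31558 (c = -10716 - 20842 = -31558)
(-13489 - 44047)*(c + g) = (-13489 - 44047)*(-31558 - 44302) = -57536*(-75860) = 4364680960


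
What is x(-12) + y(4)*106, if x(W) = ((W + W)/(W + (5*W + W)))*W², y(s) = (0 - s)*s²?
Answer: -47200/7 ≈ -6742.9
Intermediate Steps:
y(s) = -s³ (y(s) = (-s)*s² = -s³)
x(W) = 2*W²/7 (x(W) = ((2*W)/(W + 6*W))*W² = ((2*W)/((7*W)))*W² = ((2*W)*(1/(7*W)))*W² = 2*W²/7)
x(-12) + y(4)*106 = (2/7)*(-12)² - 1*4³*106 = (2/7)*144 - 1*64*106 = 288/7 - 64*106 = 288/7 - 6784 = -47200/7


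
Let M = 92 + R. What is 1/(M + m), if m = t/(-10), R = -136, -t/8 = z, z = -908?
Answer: -5/3852 ≈ -0.0012980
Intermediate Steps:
t = 7264 (t = -8*(-908) = 7264)
M = -44 (M = 92 - 136 = -44)
m = -3632/5 (m = 7264/(-10) = 7264*(-1/10) = -3632/5 ≈ -726.40)
1/(M + m) = 1/(-44 - 3632/5) = 1/(-3852/5) = -5/3852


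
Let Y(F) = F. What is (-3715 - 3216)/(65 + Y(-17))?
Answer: -6931/48 ≈ -144.40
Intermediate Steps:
(-3715 - 3216)/(65 + Y(-17)) = (-3715 - 3216)/(65 - 17) = -6931/48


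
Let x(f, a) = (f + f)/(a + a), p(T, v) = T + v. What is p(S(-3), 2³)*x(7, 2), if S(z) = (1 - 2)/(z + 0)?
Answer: 175/6 ≈ 29.167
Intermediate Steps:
S(z) = -1/z
x(f, a) = f/a (x(f, a) = (2*f)/((2*a)) = (2*f)*(1/(2*a)) = f/a)
p(S(-3), 2³)*x(7, 2) = (-1/(-3) + 2³)*(7/2) = (-1*(-⅓) + 8)*(7*(½)) = (⅓ + 8)*(7/2) = (25/3)*(7/2) = 175/6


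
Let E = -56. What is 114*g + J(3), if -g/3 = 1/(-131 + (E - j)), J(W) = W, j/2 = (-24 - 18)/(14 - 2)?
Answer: 49/10 ≈ 4.9000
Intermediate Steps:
j = -7 (j = 2*((-24 - 18)/(14 - 2)) = 2*(-42/12) = 2*(-42*1/12) = 2*(-7/2) = -7)
g = 1/60 (g = -3/(-131 + (-56 - 1*(-7))) = -3/(-131 + (-56 + 7)) = -3/(-131 - 49) = -3/(-180) = -3*(-1/180) = 1/60 ≈ 0.016667)
114*g + J(3) = 114*(1/60) + 3 = 19/10 + 3 = 49/10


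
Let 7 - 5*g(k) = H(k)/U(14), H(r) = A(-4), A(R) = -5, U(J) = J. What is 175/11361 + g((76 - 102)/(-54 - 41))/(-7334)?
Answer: 12667331/833215740 ≈ 0.015203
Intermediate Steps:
H(r) = -5
g(k) = 103/70 (g(k) = 7/5 - (-1)/14 = 7/5 - 1/5*(-5/14) = 7/5 + 1/14 = 103/70)
175/11361 + g((76 - 102)/(-54 - 41))/(-7334) = 175/11361 + (103/70)/(-7334) = 175*(1/11361) + (103/70)*(-1/7334) = 25/1623 - 103/513380 = 12667331/833215740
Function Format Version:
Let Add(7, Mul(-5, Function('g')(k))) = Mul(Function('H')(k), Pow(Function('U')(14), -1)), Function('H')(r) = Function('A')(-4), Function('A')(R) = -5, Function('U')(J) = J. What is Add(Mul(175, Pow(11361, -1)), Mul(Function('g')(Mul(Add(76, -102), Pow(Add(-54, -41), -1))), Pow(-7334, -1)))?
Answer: Rational(12667331, 833215740) ≈ 0.015203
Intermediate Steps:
Function('H')(r) = -5
Function('g')(k) = Rational(103, 70) (Function('g')(k) = Add(Rational(7, 5), Mul(Rational(-1, 5), Mul(-5, Pow(14, -1)))) = Add(Rational(7, 5), Mul(Rational(-1, 5), Mul(-5, Rational(1, 14)))) = Add(Rational(7, 5), Mul(Rational(-1, 5), Rational(-5, 14))) = Add(Rational(7, 5), Rational(1, 14)) = Rational(103, 70))
Add(Mul(175, Pow(11361, -1)), Mul(Function('g')(Mul(Add(76, -102), Pow(Add(-54, -41), -1))), Pow(-7334, -1))) = Add(Mul(175, Pow(11361, -1)), Mul(Rational(103, 70), Pow(-7334, -1))) = Add(Mul(175, Rational(1, 11361)), Mul(Rational(103, 70), Rational(-1, 7334))) = Add(Rational(25, 1623), Rational(-103, 513380)) = Rational(12667331, 833215740)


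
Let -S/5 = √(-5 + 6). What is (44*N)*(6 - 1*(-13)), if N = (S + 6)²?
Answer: 836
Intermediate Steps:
S = -5 (S = -5*√(-5 + 6) = -5*√1 = -5*1 = -5)
N = 1 (N = (-5 + 6)² = 1² = 1)
(44*N)*(6 - 1*(-13)) = (44*1)*(6 - 1*(-13)) = 44*(6 + 13) = 44*19 = 836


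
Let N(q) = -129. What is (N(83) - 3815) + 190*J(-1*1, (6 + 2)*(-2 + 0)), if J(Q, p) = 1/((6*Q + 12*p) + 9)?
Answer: -745606/189 ≈ -3945.0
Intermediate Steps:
J(Q, p) = 1/(9 + 6*Q + 12*p)
(N(83) - 3815) + 190*J(-1*1, (6 + 2)*(-2 + 0)) = (-129 - 3815) + 190*(1/(3*(3 + 2*(-1*1) + 4*((6 + 2)*(-2 + 0))))) = -3944 + 190*(1/(3*(3 + 2*(-1) + 4*(8*(-2))))) = -3944 + 190*(1/(3*(3 - 2 + 4*(-16)))) = -3944 + 190*(1/(3*(3 - 2 - 64))) = -3944 + 190*((1/3)/(-63)) = -3944 + 190*((1/3)*(-1/63)) = -3944 + 190*(-1/189) = -3944 - 190/189 = -745606/189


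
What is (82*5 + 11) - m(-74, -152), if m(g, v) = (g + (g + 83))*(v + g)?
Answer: -14269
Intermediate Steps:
m(g, v) = (83 + 2*g)*(g + v) (m(g, v) = (g + (83 + g))*(g + v) = (83 + 2*g)*(g + v))
(82*5 + 11) - m(-74, -152) = (82*5 + 11) - (2*(-74)² + 83*(-74) + 83*(-152) + 2*(-74)*(-152)) = (410 + 11) - (2*5476 - 6142 - 12616 + 22496) = 421 - (10952 - 6142 - 12616 + 22496) = 421 - 1*14690 = 421 - 14690 = -14269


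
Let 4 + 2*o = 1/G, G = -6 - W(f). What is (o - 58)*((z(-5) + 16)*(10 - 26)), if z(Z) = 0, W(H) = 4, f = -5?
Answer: 76864/5 ≈ 15373.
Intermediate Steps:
G = -10 (G = -6 - 1*4 = -6 - 4 = -10)
o = -41/20 (o = -2 + (1/2)/(-10) = -2 + (1/2)*(-1/10) = -2 - 1/20 = -41/20 ≈ -2.0500)
(o - 58)*((z(-5) + 16)*(10 - 26)) = (-41/20 - 58)*((0 + 16)*(10 - 26)) = -4804*(-16)/5 = -1201/20*(-256) = 76864/5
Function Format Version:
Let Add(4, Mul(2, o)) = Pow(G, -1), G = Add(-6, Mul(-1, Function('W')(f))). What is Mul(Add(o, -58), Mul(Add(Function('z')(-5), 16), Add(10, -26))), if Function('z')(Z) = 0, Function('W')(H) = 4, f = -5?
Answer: Rational(76864, 5) ≈ 15373.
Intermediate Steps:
G = -10 (G = Add(-6, Mul(-1, 4)) = Add(-6, -4) = -10)
o = Rational(-41, 20) (o = Add(-2, Mul(Rational(1, 2), Pow(-10, -1))) = Add(-2, Mul(Rational(1, 2), Rational(-1, 10))) = Add(-2, Rational(-1, 20)) = Rational(-41, 20) ≈ -2.0500)
Mul(Add(o, -58), Mul(Add(Function('z')(-5), 16), Add(10, -26))) = Mul(Add(Rational(-41, 20), -58), Mul(Add(0, 16), Add(10, -26))) = Mul(Rational(-1201, 20), Mul(16, -16)) = Mul(Rational(-1201, 20), -256) = Rational(76864, 5)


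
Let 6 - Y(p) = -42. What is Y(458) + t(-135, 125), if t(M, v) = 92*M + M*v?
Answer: -29247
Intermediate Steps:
Y(p) = 48 (Y(p) = 6 - 1*(-42) = 6 + 42 = 48)
Y(458) + t(-135, 125) = 48 - 135*(92 + 125) = 48 - 135*217 = 48 - 29295 = -29247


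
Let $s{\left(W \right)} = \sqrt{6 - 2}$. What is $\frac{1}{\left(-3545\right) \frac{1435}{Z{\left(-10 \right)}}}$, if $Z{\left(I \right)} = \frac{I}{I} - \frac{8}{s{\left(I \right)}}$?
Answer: $\frac{3}{5087075} \approx 5.8973 \cdot 10^{-7}$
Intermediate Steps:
$s{\left(W \right)} = 2$ ($s{\left(W \right)} = \sqrt{4} = 2$)
$Z{\left(I \right)} = -3$ ($Z{\left(I \right)} = \frac{I}{I} - \frac{8}{2} = 1 - 4 = -3$)
$\frac{1}{\left(-3545\right) \frac{1435}{Z{\left(-10 \right)}}} = \frac{1}{\left(-3545\right) \frac{1435}{-3}} = \frac{1}{\left(-3545\right) 1435 \left(- \frac{1}{3}\right)} = \frac{1}{\left(-3545\right) \left(- \frac{1435}{3}\right)} = \frac{1}{\frac{5087075}{3}} = \frac{3}{5087075}$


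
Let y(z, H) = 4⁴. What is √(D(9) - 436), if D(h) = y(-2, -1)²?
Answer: 10*√651 ≈ 255.15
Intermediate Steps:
y(z, H) = 256
D(h) = 65536 (D(h) = 256² = 65536)
√(D(9) - 436) = √(65536 - 436) = √65100 = 10*√651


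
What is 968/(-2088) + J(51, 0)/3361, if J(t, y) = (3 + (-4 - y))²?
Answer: -406420/877221 ≈ -0.46330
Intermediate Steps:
J(t, y) = (-1 - y)²
968/(-2088) + J(51, 0)/3361 = 968/(-2088) + (1 + 0)²/3361 = 968*(-1/2088) + 1²*(1/3361) = -121/261 + 1*(1/3361) = -121/261 + 1/3361 = -406420/877221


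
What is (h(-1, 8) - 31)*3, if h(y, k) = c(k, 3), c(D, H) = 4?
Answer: -81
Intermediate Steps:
h(y, k) = 4
(h(-1, 8) - 31)*3 = (4 - 31)*3 = -27*3 = -81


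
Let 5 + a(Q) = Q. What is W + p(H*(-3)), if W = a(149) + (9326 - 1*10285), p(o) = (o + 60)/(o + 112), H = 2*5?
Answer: -33400/41 ≈ -814.63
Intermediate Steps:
H = 10
a(Q) = -5 + Q
p(o) = (60 + o)/(112 + o)
W = -815 (W = (-5 + 149) + (9326 - 1*10285) = 144 + (9326 - 10285) = 144 - 959 = -815)
W + p(H*(-3)) = -815 + (60 + 10*(-3))/(112 + 10*(-3)) = -815 + (60 - 30)/(112 - 30) = -815 + 30/82 = -815 + (1/82)*30 = -815 + 15/41 = -33400/41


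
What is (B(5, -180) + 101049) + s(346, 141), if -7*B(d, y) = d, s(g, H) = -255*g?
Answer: 89728/7 ≈ 12818.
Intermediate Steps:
B(d, y) = -d/7
(B(5, -180) + 101049) + s(346, 141) = (-⅐*5 + 101049) - 255*346 = (-5/7 + 101049) - 88230 = 707338/7 - 88230 = 89728/7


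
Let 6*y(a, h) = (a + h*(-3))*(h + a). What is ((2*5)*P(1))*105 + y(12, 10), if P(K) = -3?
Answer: -3216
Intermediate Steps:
y(a, h) = (a + h)*(a - 3*h)/6 (y(a, h) = ((a + h*(-3))*(h + a))/6 = ((a - 3*h)*(a + h))/6 = ((a + h)*(a - 3*h))/6 = (a + h)*(a - 3*h)/6)
((2*5)*P(1))*105 + y(12, 10) = ((2*5)*(-3))*105 + (-½*10² + (⅙)*12² - ⅓*12*10) = (10*(-3))*105 + (-½*100 + (⅙)*144 - 40) = -30*105 + (-50 + 24 - 40) = -3150 - 66 = -3216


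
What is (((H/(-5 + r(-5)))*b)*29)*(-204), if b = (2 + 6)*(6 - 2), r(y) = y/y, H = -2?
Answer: -94656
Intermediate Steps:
r(y) = 1
b = 32 (b = 8*4 = 32)
(((H/(-5 + r(-5)))*b)*29)*(-204) = ((-2/(-5 + 1)*32)*29)*(-204) = ((-2/(-4)*32)*29)*(-204) = ((-2*(-¼)*32)*29)*(-204) = (((½)*32)*29)*(-204) = (16*29)*(-204) = 464*(-204) = -94656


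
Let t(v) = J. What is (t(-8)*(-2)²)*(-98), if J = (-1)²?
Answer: -392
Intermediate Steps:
J = 1
t(v) = 1
(t(-8)*(-2)²)*(-98) = (1*(-2)²)*(-98) = (1*4)*(-98) = 4*(-98) = -392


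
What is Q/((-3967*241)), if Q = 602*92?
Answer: -55384/956047 ≈ -0.057930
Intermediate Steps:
Q = 55384
Q/((-3967*241)) = 55384/((-3967*241)) = 55384/(-956047) = 55384*(-1/956047) = -55384/956047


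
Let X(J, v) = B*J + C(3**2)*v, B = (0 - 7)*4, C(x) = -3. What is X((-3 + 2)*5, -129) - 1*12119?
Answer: -11592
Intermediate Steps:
B = -28 (B = -7*4 = -28)
X(J, v) = -28*J - 3*v
X((-3 + 2)*5, -129) - 1*12119 = (-28*(-3 + 2)*5 - 3*(-129)) - 1*12119 = (-(-28)*5 + 387) - 12119 = (-28*(-5) + 387) - 12119 = (140 + 387) - 12119 = 527 - 12119 = -11592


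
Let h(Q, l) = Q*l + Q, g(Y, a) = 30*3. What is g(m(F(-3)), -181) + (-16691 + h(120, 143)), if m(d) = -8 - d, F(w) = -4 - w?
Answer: 679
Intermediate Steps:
g(Y, a) = 90
h(Q, l) = Q + Q*l
g(m(F(-3)), -181) + (-16691 + h(120, 143)) = 90 + (-16691 + 120*(1 + 143)) = 90 + (-16691 + 120*144) = 90 + (-16691 + 17280) = 90 + 589 = 679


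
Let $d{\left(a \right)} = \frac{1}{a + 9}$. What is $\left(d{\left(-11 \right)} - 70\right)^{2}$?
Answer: $\frac{19881}{4} \approx 4970.3$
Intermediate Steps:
$d{\left(a \right)} = \frac{1}{9 + a}$
$\left(d{\left(-11 \right)} - 70\right)^{2} = \left(\frac{1}{9 - 11} - 70\right)^{2} = \left(\frac{1}{-2} - 70\right)^{2} = \left(- \frac{1}{2} - 70\right)^{2} = \left(- \frac{141}{2}\right)^{2} = \frac{19881}{4}$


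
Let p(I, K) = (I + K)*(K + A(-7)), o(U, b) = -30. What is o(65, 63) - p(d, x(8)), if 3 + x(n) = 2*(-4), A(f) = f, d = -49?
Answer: -1110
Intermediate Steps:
x(n) = -11 (x(n) = -3 + 2*(-4) = -3 - 8 = -11)
p(I, K) = (-7 + K)*(I + K) (p(I, K) = (I + K)*(K - 7) = (I + K)*(-7 + K) = (-7 + K)*(I + K))
o(65, 63) - p(d, x(8)) = -30 - ((-11)² - 7*(-49) - 7*(-11) - 49*(-11)) = -30 - (121 + 343 + 77 + 539) = -30 - 1*1080 = -30 - 1080 = -1110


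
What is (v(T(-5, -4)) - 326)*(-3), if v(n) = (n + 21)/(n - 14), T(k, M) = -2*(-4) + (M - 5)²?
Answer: 4868/5 ≈ 973.60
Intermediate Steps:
T(k, M) = 8 + (-5 + M)²
v(n) = (21 + n)/(-14 + n)
(v(T(-5, -4)) - 326)*(-3) = ((21 + (8 + (-5 - 4)²))/(-14 + (8 + (-5 - 4)²)) - 326)*(-3) = ((21 + (8 + (-9)²))/(-14 + (8 + (-9)²)) - 326)*(-3) = ((21 + (8 + 81))/(-14 + (8 + 81)) - 326)*(-3) = ((21 + 89)/(-14 + 89) - 326)*(-3) = (110/75 - 326)*(-3) = ((1/75)*110 - 326)*(-3) = (22/15 - 326)*(-3) = -4868/15*(-3) = 4868/5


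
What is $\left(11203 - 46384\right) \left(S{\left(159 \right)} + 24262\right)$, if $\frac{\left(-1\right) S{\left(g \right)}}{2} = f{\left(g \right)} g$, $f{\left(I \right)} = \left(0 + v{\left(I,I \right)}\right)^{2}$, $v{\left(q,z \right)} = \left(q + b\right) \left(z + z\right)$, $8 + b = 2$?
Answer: $26483317517468106$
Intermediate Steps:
$b = -6$ ($b = -8 + 2 = -6$)
$v{\left(q,z \right)} = 2 z \left(-6 + q\right)$ ($v{\left(q,z \right)} = \left(q - 6\right) \left(z + z\right) = \left(-6 + q\right) 2 z = 2 z \left(-6 + q\right)$)
$f{\left(I \right)} = 4 I^{2} \left(-6 + I\right)^{2}$ ($f{\left(I \right)} = \left(0 + 2 I \left(-6 + I\right)\right)^{2} = \left(2 I \left(-6 + I\right)\right)^{2} = 4 I^{2} \left(-6 + I\right)^{2}$)
$S{\left(g \right)} = - 8 g^{3} \left(-6 + g\right)^{2}$ ($S{\left(g \right)} = - 2 \cdot 4 g^{2} \left(-6 + g\right)^{2} g = - 2 \cdot 4 g^{3} \left(-6 + g\right)^{2} = - 8 g^{3} \left(-6 + g\right)^{2}$)
$\left(11203 - 46384\right) \left(S{\left(159 \right)} + 24262\right) = \left(11203 - 46384\right) \left(- 8 \cdot 159^{3} \left(-6 + 159\right)^{2} + 24262\right) = - 35181 \left(\left(-8\right) 4019679 \cdot 153^{2} + 24262\right) = - 35181 \left(\left(-8\right) 4019679 \cdot 23409 + 24262\right) = - 35181 \left(-752773325688 + 24262\right) = \left(-35181\right) \left(-752773301426\right) = 26483317517468106$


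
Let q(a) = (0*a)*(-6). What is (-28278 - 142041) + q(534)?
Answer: -170319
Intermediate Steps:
q(a) = 0 (q(a) = 0*(-6) = 0)
(-28278 - 142041) + q(534) = (-28278 - 142041) + 0 = -170319 + 0 = -170319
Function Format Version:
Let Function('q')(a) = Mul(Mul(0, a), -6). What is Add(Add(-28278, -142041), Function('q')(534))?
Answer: -170319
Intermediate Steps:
Function('q')(a) = 0 (Function('q')(a) = Mul(0, -6) = 0)
Add(Add(-28278, -142041), Function('q')(534)) = Add(Add(-28278, -142041), 0) = Add(-170319, 0) = -170319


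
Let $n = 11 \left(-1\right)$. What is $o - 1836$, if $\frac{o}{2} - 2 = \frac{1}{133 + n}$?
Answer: $- \frac{111751}{61} \approx -1832.0$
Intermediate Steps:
$n = -11$
$o = \frac{245}{61}$ ($o = 4 + \frac{2}{133 - 11} = 4 + \frac{2}{122} = 4 + 2 \cdot \frac{1}{122} = 4 + \frac{1}{61} = \frac{245}{61} \approx 4.0164$)
$o - 1836 = \frac{245}{61} - 1836 = - \frac{111751}{61}$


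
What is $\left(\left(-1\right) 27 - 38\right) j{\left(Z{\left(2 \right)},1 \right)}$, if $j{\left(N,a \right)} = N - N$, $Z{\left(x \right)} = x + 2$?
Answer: $0$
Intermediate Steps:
$Z{\left(x \right)} = 2 + x$
$j{\left(N,a \right)} = 0$
$\left(\left(-1\right) 27 - 38\right) j{\left(Z{\left(2 \right)},1 \right)} = \left(\left(-1\right) 27 - 38\right) 0 = \left(-27 - 38\right) 0 = \left(-65\right) 0 = 0$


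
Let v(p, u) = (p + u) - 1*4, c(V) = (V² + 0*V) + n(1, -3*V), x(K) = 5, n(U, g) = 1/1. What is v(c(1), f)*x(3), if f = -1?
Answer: -15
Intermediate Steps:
n(U, g) = 1
c(V) = 1 + V² (c(V) = (V² + 0*V) + 1 = (V² + 0) + 1 = V² + 1 = 1 + V²)
v(p, u) = -4 + p + u (v(p, u) = (p + u) - 4 = -4 + p + u)
v(c(1), f)*x(3) = (-4 + (1 + 1²) - 1)*5 = (-4 + (1 + 1) - 1)*5 = (-4 + 2 - 1)*5 = -3*5 = -15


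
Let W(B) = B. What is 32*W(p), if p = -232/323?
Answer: -7424/323 ≈ -22.985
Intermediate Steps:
p = -232/323 (p = -232*1/323 = -232/323 ≈ -0.71827)
32*W(p) = 32*(-232/323) = -7424/323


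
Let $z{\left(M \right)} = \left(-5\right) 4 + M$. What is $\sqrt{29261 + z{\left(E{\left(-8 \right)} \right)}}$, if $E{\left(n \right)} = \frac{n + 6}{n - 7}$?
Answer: $\frac{\sqrt{6579255}}{15} \approx 171.0$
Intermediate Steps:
$E{\left(n \right)} = \frac{6 + n}{-7 + n}$
$z{\left(M \right)} = -20 + M$
$\sqrt{29261 + z{\left(E{\left(-8 \right)} \right)}} = \sqrt{29261 - \left(20 - \frac{6 - 8}{-7 - 8}\right)} = \sqrt{29261 - \left(20 - \frac{1}{-15} \left(-2\right)\right)} = \sqrt{29261 - \frac{298}{15}} = \sqrt{\frac{438617}{15}} = \frac{\sqrt{6579255}}{15}$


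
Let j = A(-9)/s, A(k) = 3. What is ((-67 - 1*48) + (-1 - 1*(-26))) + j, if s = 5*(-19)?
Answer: -8553/95 ≈ -90.032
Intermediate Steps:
s = -95
j = -3/95 (j = 3/(-95) = 3*(-1/95) = -3/95 ≈ -0.031579)
((-67 - 1*48) + (-1 - 1*(-26))) + j = ((-67 - 1*48) + (-1 - 1*(-26))) - 3/95 = ((-67 - 48) + (-1 + 26)) - 3/95 = (-115 + 25) - 3/95 = -90 - 3/95 = -8553/95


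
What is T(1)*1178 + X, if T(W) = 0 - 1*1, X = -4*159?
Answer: -1814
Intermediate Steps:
X = -636
T(W) = -1 (T(W) = 0 - 1 = -1)
T(1)*1178 + X = -1*1178 - 636 = -1178 - 636 = -1814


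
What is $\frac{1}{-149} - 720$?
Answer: $- \frac{107281}{149} \approx -720.01$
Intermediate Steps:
$\frac{1}{-149} - 720 = - \frac{1}{149} - 720 = - \frac{107281}{149}$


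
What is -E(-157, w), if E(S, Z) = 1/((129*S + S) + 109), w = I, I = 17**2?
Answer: 1/20301 ≈ 4.9259e-5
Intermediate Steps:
I = 289
w = 289
E(S, Z) = 1/(109 + 130*S) (E(S, Z) = 1/(130*S + 109) = 1/(109 + 130*S))
-E(-157, w) = -1/(109 + 130*(-157)) = -1/(109 - 20410) = -1/(-20301) = -1*(-1/20301) = 1/20301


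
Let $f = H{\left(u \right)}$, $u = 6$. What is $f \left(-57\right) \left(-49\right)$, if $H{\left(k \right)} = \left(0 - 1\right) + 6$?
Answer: $13965$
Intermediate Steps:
$H{\left(k \right)} = 5$ ($H{\left(k \right)} = -1 + 6 = 5$)
$f = 5$
$f \left(-57\right) \left(-49\right) = 5 \left(-57\right) \left(-49\right) = \left(-285\right) \left(-49\right) = 13965$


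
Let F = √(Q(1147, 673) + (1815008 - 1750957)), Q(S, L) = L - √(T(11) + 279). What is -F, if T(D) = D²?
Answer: -8*√1011 ≈ -254.37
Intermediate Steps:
Q(S, L) = -20 + L (Q(S, L) = L - √(11² + 279) = L - √(121 + 279) = L - √400 = L - 1*20 = L - 20 = -20 + L)
F = 8*√1011 (F = √((-20 + 673) + (1815008 - 1750957)) = √(653 + 64051) = √64704 = 8*√1011 ≈ 254.37)
-F = -8*√1011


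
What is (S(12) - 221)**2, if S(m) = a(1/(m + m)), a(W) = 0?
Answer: 48841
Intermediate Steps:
S(m) = 0
(S(12) - 221)**2 = (0 - 221)**2 = (-221)**2 = 48841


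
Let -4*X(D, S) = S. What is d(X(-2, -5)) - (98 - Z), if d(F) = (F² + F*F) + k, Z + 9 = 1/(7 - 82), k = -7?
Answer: -66533/600 ≈ -110.89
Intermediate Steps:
Z = -676/75 (Z = -9 + 1/(7 - 82) = -9 + 1/(-75) = -9 - 1/75 = -676/75 ≈ -9.0133)
X(D, S) = -S/4
d(F) = -7 + 2*F² (d(F) = (F² + F*F) - 7 = (F² + F²) - 7 = 2*F² - 7 = -7 + 2*F²)
d(X(-2, -5)) - (98 - Z) = (-7 + 2*(-¼*(-5))²) - (98 - 1*(-676/75)) = (-7 + 2*(5/4)²) - (98 + 676/75) = (-7 + 2*(25/16)) - 1*8026/75 = (-7 + 25/8) - 8026/75 = -31/8 - 8026/75 = -66533/600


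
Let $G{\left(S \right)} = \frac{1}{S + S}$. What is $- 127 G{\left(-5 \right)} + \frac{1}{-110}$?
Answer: $\frac{698}{55} \approx 12.691$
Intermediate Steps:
$G{\left(S \right)} = \frac{1}{2 S}$
$- 127 G{\left(-5 \right)} + \frac{1}{-110} = - 127 \frac{1}{2 \left(-5\right)} + \frac{1}{-110} = - 127 \cdot \frac{1}{2} \left(- \frac{1}{5}\right) - \frac{1}{110} = \left(-127\right) \left(- \frac{1}{10}\right) - \frac{1}{110} = \frac{127}{10} - \frac{1}{110} = \frac{698}{55}$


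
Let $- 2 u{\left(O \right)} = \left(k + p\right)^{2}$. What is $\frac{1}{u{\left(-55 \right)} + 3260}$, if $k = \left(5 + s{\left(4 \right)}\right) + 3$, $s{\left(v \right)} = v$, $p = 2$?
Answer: $\frac{1}{3162} \approx 0.00031626$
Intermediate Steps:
$k = 12$ ($k = \left(5 + 4\right) + 3 = 9 + 3 = 12$)
$u{\left(O \right)} = -98$ ($u{\left(O \right)} = - \frac{\left(12 + 2\right)^{2}}{2} = - \frac{14^{2}}{2} = \left(- \frac{1}{2}\right) 196 = -98$)
$\frac{1}{u{\left(-55 \right)} + 3260} = \frac{1}{-98 + 3260} = \frac{1}{3162}$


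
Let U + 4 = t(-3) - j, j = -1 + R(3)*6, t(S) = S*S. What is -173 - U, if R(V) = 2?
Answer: -167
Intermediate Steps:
t(S) = S²
j = 11 (j = -1 + 2*6 = -1 + 12 = 11)
U = -6 (U = -4 + ((-3)² - 1*11) = -4 + (9 - 11) = -4 - 2 = -6)
-173 - U = -173 - 1*(-6) = -173 + 6 = -167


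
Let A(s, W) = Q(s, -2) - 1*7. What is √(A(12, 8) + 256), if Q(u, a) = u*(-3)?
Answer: √213 ≈ 14.595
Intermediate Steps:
Q(u, a) = -3*u
A(s, W) = -7 - 3*s (A(s, W) = -3*s - 1*7 = -3*s - 7 = -7 - 3*s)
√(A(12, 8) + 256) = √((-7 - 3*12) + 256) = √((-7 - 36) + 256) = √(-43 + 256) = √213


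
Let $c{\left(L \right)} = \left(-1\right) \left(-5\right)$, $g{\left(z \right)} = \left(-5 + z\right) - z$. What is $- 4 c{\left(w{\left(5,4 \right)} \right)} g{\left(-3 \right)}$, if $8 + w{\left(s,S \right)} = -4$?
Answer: $100$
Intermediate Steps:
$g{\left(z \right)} = -5$
$w{\left(s,S \right)} = -12$ ($w{\left(s,S \right)} = -8 - 4 = -12$)
$c{\left(L \right)} = 5$
$- 4 c{\left(w{\left(5,4 \right)} \right)} g{\left(-3 \right)} = \left(-4\right) 5 \left(-5\right) = \left(-20\right) \left(-5\right) = 100$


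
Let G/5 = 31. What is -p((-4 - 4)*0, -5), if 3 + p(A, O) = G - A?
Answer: -152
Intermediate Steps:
G = 155 (G = 5*31 = 155)
p(A, O) = 152 - A (p(A, O) = -3 + (155 - A) = 152 - A)
-p((-4 - 4)*0, -5) = -(152 - (-4 - 4)*0) = -(152 - (-8)*0) = -(152 - 1*0) = -(152 + 0) = -1*152 = -152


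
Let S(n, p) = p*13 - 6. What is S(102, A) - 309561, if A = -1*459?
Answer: -315534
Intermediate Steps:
A = -459
S(n, p) = -6 + 13*p (S(n, p) = 13*p - 6 = -6 + 13*p)
S(102, A) - 309561 = (-6 + 13*(-459)) - 309561 = (-6 - 5967) - 309561 = -5973 - 309561 = -315534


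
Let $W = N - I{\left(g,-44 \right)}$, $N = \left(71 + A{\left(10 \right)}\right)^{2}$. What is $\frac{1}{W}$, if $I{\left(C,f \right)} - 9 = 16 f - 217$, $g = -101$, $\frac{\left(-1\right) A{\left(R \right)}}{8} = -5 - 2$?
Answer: $\frac{1}{17041} \approx 5.8682 \cdot 10^{-5}$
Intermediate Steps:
$A{\left(R \right)} = 56$ ($A{\left(R \right)} = - 8 \left(-5 - 2\right) = \left(-8\right) \left(-7\right) = 56$)
$I{\left(C,f \right)} = -208 + 16 f$ ($I{\left(C,f \right)} = 9 + \left(16 f - 217\right) = 9 + \left(-217 + 16 f\right) = -208 + 16 f$)
$N = 16129$ ($N = \left(71 + 56\right)^{2} = 127^{2} = 16129$)
$W = 17041$ ($W = 16129 - \left(-208 + 16 \left(-44\right)\right) = 16129 - \left(-208 - 704\right) = 16129 - -912 = 16129 + 912 = 17041$)
$\frac{1}{W} = \frac{1}{17041}$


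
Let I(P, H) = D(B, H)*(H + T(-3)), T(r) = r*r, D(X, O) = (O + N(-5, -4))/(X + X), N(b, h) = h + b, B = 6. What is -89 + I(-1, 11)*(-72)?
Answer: -329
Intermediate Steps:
N(b, h) = b + h
D(X, O) = (-9 + O)/(2*X) (D(X, O) = (O + (-5 - 4))/(X + X) = (O - 9)/((2*X)) = (-9 + O)*(1/(2*X)) = (-9 + O)/(2*X))
T(r) = r**2
I(P, H) = (9 + H)*(-3/4 + H/12) (I(P, H) = ((1/2)*(-9 + H)/6)*(H + (-3)**2) = ((1/2)*(1/6)*(-9 + H))*(H + 9) = (-3/4 + H/12)*(9 + H) = (9 + H)*(-3/4 + H/12))
-89 + I(-1, 11)*(-72) = -89 + (-27/4 + (1/12)*11**2)*(-72) = -89 + (-27/4 + (1/12)*121)*(-72) = -89 + (-27/4 + 121/12)*(-72) = -89 + (10/3)*(-72) = -89 - 240 = -329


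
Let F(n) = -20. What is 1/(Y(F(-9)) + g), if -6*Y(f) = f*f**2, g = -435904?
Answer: -3/1303712 ≈ -2.3011e-6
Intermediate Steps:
Y(f) = -f**3/6 (Y(f) = -f*f**2/6 = -f**3/6)
1/(Y(F(-9)) + g) = 1/(-1/6*(-20)**3 - 435904) = 1/(-1/6*(-8000) - 435904) = 1/(4000/3 - 435904) = 1/(-1303712/3) = -3/1303712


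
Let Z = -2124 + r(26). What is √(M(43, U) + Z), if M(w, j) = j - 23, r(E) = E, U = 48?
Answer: I*√2073 ≈ 45.53*I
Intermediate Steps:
M(w, j) = -23 + j
Z = -2098 (Z = -2124 + 26 = -2098)
√(M(43, U) + Z) = √((-23 + 48) - 2098) = √(25 - 2098) = √(-2073) = I*√2073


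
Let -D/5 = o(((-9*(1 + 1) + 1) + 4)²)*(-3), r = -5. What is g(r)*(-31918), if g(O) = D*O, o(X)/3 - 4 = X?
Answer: 1242408150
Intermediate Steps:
o(X) = 12 + 3*X
D = 7785 (D = -5*(12 + 3*((-9*(1 + 1) + 1) + 4)²)*(-3) = -5*(12 + 3*((-9*2 + 1) + 4)²)*(-3) = -5*(12 + 3*((-3*6 + 1) + 4)²)*(-3) = -5*(12 + 3*((-18 + 1) + 4)²)*(-3) = -5*(12 + 3*(-17 + 4)²)*(-3) = -5*(12 + 3*(-13)²)*(-3) = -5*(12 + 3*169)*(-3) = -5*(12 + 507)*(-3) = -2595*(-3) = -5*(-1557) = 7785)
g(O) = 7785*O
g(r)*(-31918) = (7785*(-5))*(-31918) = -38925*(-31918) = 1242408150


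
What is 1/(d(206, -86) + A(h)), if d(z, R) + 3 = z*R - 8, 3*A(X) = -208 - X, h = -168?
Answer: -3/53221 ≈ -5.6369e-5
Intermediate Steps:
A(X) = -208/3 - X/3 (A(X) = (-208 - X)/3 = -208/3 - X/3)
d(z, R) = -11 + R*z (d(z, R) = -3 + (z*R - 8) = -3 + (R*z - 8) = -3 + (-8 + R*z) = -11 + R*z)
1/(d(206, -86) + A(h)) = 1/((-11 - 86*206) + (-208/3 - ⅓*(-168))) = 1/((-11 - 17716) + (-208/3 + 56)) = 1/(-17727 - 40/3) = 1/(-53221/3) = -3/53221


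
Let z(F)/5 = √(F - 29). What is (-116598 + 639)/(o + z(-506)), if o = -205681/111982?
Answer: 2670833754712578/167764381007261 + 7270610934413580*I*√535/167764381007261 ≈ 15.92 + 1002.4*I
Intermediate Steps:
o = -205681/111982 (o = -205681*1/111982 = -205681/111982 ≈ -1.8367)
z(F) = 5*√(-29 + F) (z(F) = 5*√(F - 29) = 5*√(-29 + F))
(-116598 + 639)/(o + z(-506)) = (-116598 + 639)/(-205681/111982 + 5*√(-29 - 506)) = -115959/(-205681/111982 + 5*√(-535)) = -115959/(-205681/111982 + 5*(I*√535)) = -115959/(-205681/111982 + 5*I*√535)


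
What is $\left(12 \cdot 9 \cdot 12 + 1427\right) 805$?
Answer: $2192015$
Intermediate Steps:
$\left(12 \cdot 9 \cdot 12 + 1427\right) 805 = \left(108 \cdot 12 + 1427\right) 805 = \left(1296 + 1427\right) 805 = 2723 \cdot 805 = 2192015$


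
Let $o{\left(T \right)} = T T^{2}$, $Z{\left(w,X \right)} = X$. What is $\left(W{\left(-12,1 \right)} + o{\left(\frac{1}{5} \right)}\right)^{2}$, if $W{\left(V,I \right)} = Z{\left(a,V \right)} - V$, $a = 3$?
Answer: $\frac{1}{15625} \approx 6.4 \cdot 10^{-5}$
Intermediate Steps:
$W{\left(V,I \right)} = 0$ ($W{\left(V,I \right)} = V - V = 0$)
$o{\left(T \right)} = T^{3}$
$\left(W{\left(-12,1 \right)} + o{\left(\frac{1}{5} \right)}\right)^{2} = \left(0 + \left(\frac{1}{5}\right)^{3}\right)^{2} = \left(0 + \frac{1}{125}\right)^{2} = \left(\frac{1}{125}\right)^{2} = \frac{1}{15625}$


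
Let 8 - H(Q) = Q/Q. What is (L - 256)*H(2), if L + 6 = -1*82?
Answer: -2408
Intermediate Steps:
L = -88 (L = -6 - 1*82 = -6 - 82 = -88)
H(Q) = 7 (H(Q) = 8 - Q/Q = 8 - 1*1 = 8 - 1 = 7)
(L - 256)*H(2) = (-88 - 256)*7 = -344*7 = -2408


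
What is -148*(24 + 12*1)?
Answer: -5328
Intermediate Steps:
-148*(24 + 12*1) = -148*(24 + 12) = -148*36 = -5328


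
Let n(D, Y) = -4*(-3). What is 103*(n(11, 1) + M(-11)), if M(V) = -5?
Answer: 721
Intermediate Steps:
n(D, Y) = 12
103*(n(11, 1) + M(-11)) = 103*(12 - 5) = 103*7 = 721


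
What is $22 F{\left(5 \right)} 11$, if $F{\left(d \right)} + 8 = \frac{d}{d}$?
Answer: $-1694$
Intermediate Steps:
$F{\left(d \right)} = -7$ ($F{\left(d \right)} = -8 + \frac{d}{d} = -8 + 1 = -7$)
$22 F{\left(5 \right)} 11 = 22 \left(-7\right) 11 = \left(-154\right) 11 = -1694$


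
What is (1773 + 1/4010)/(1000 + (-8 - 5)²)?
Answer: 7109731/4687690 ≈ 1.5167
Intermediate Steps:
(1773 + 1/4010)/(1000 + (-8 - 5)²) = (1773 + 1/4010)/(1000 + (-13)²) = 7109731/(4010*(1000 + 169)) = (7109731/4010)/1169 = (7109731/4010)*(1/1169) = 7109731/4687690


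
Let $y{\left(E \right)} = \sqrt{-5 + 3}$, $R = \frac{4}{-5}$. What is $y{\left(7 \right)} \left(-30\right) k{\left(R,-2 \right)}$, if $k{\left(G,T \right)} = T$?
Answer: $60 i \sqrt{2} \approx 84.853 i$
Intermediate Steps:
$R = - \frac{4}{5}$ ($R = 4 \left(- \frac{1}{5}\right) = - \frac{4}{5} \approx -0.8$)
$y{\left(E \right)} = i \sqrt{2}$ ($y{\left(E \right)} = \sqrt{-2} = i \sqrt{2}$)
$y{\left(7 \right)} \left(-30\right) k{\left(R,-2 \right)} = i \sqrt{2} \left(-30\right) \left(-2\right) = - 30 i \sqrt{2} \left(-2\right) = 60 i \sqrt{2}$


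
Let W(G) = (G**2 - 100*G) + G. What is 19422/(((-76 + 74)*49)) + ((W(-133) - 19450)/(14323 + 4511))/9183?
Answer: -279923725558/1412446413 ≈ -198.18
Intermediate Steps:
W(G) = G**2 - 99*G
19422/(((-76 + 74)*49)) + ((W(-133) - 19450)/(14323 + 4511))/9183 = 19422/(((-76 + 74)*49)) + ((-133*(-99 - 133) - 19450)/(14323 + 4511))/9183 = 19422/((-2*49)) + ((-133*(-232) - 19450)/18834)*(1/9183) = 19422/(-98) + ((30856 - 19450)*(1/18834))*(1/9183) = 19422*(-1/98) + (11406*(1/18834))*(1/9183) = -9711/49 + (1901/3139)*(1/9183) = -9711/49 + 1901/28825437 = -279923725558/1412446413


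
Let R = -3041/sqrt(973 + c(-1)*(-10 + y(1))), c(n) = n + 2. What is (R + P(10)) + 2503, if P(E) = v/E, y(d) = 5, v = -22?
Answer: 12504/5 - 3041*sqrt(2)/44 ≈ 2403.1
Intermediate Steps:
P(E) = -22/E
c(n) = 2 + n
R = -3041*sqrt(2)/44 (R = -3041/sqrt(973 + (2 - 1)*(-10 + 5)) = -3041/sqrt(973 + 1*(-5)) = -3041/sqrt(973 - 5) = -3041*sqrt(2)/44 ≈ -97.741)
(R + P(10)) + 2503 = (-3041*sqrt(2)/44 - 22/10) + 2503 = (-3041*sqrt(2)/44 - 22*1/10) + 2503 = (-3041*sqrt(2)/44 - 11/5) + 2503 = (-11/5 - 3041*sqrt(2)/44) + 2503 = 12504/5 - 3041*sqrt(2)/44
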